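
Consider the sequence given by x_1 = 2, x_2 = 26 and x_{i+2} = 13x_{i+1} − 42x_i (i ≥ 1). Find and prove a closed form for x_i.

Claim: x_i = 2·7^i − 2·6^i.

Base cases: x_1 = 2 and 2·7^1 − 2·6^1 = 2; x_2 = 26 and 2·7^2 − 2·6^2 = 26.
Assume x_j = 2·7^j − 2·6^j for all 1 ≤ j ≤ r, where r ≥ 2.
Then x_{r+1} = 13x_r − 42x_{r−1} = 13·(2·7^r − 2·6^r) − 42·(2·7^{r−1} − 2·6^{r−1}) = 2·(13·7 − 42)7^{r−1} − 2·(13·6 − 42)6^{r−1} = 98·7^{r−1} − 72·6^{r−1} = 2·7^{r+1} − 2·6^{r+1}.
Hence x_i = 2·7^i − 2·6^i for every i ≥ 1, by strong induction.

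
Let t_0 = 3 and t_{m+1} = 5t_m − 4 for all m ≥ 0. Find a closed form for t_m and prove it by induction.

Claim: t_m = 2·5^m + 1.

Base case: t_0 = 3, and 2·5^0 + 1 = 2 + 1 = 3.
Assume t_k = 2·5^k + 1 for some k ≥ 0.
Then t_{k+1} = 5t_k − 4 = 5·(2·5^k + 1) − 4 = 10·5^k + 5 − 4 = 2·5^{k+1} + 1.
Hence t_m = 2·5^m + 1 for every m ≥ 0, by induction.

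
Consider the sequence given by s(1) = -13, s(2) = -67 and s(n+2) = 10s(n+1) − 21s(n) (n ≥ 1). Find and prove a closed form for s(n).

Claim: s(n) = -7^n − 2·3^n.

Base cases: s(1) = -13 and -7^1 − 2·3^1 = -13; s(2) = -67 and -7^2 − 2·3^2 = -67.
Assume s(i) = -7^i − 2·3^i for all 1 ≤ i ≤ j, where j ≥ 2.
Then s(j+1) = 10s(j) − 21s(j−1) = 10·(-7^j − 2·3^j) − 21·(-7^{j−1} − 2·3^{j−1}) = -(10·7 − 21)7^{j−1} − 2·(10·3 − 21)3^{j−1} = -49·7^{j−1} − 18·3^{j−1} = -7^{j+1} − 2·3^{j+1}.
So the formula holds for j+1, and by strong induction s(n) = -7^n − 2·3^n for all n ≥ 1.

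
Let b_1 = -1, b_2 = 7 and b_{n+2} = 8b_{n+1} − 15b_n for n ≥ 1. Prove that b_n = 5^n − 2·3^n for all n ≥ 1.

Base cases: b_1 = -1 and 5^1 − 2·3^1 = -1; b_2 = 7 and 5^2 − 2·3^2 = 7.
Assume b_j = 5^j − 2·3^j for all 1 ≤ j ≤ m, where m ≥ 2.
Then b_{m+1} = 8b_m − 15b_{m−1} = 8·(5^m − 2·3^m) − 15·(5^{m−1} − 2·3^{m−1}) = (8·5 − 15)5^{m−1} − 2·(8·3 − 15)3^{m−1} = 25·5^{m−1} − 18·3^{m−1} = 5^{m+1} − 2·3^{m+1}.
This completes the inductive step, so b_n = 5^n − 2·3^n for all n ≥ 1.

b_n = 5^n − 2·3^n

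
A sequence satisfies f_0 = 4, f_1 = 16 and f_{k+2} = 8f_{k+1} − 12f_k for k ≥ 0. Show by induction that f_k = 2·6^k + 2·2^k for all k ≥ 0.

Base cases: f_0 = 4 and 2·6^0 + 2·2^0 = 4; f_1 = 16 and 2·6^1 + 2·2^1 = 16.
Assume f_i = 2·6^i + 2·2^i for all 0 ≤ i ≤ j, where j ≥ 1.
Then f_{j+1} = 8f_j − 12f_{j−1} = 8·(2·6^j + 2·2^j) − 12·(2·6^{j−1} + 2·2^{j−1}) = 2·(8·6 − 12)6^{j−1} + 2·(8·2 − 12)2^{j−1} = 72·6^{j−1} + 8·2^{j−1} = 2·6^{j+1} + 2·2^{j+1}.
This completes the inductive step, so f_k = 2·6^k + 2·2^k for all k ≥ 0.

f_k = 2·6^k + 2·2^k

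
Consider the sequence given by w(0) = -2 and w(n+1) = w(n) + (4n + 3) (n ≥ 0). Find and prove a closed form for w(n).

Claim: w(n) = 2n^2 + n − 2.

Base case: w(0) = -2, and 2·0^2 + 0 − 2 = -2.
Assume w(m) = 2m^2 + m − 2.
Then w(m+1) = w(m) + (4m + 3) = (2m^2 + m − 2) + (4m + 3) = 2m^2 + 5m + 1,
and 2·(m+1)^2 + (m+1) − 2 = 2m^2 + 5m + 1.
Hence w(n) = 2n^2 + n − 2 for every n ≥ 0, by induction.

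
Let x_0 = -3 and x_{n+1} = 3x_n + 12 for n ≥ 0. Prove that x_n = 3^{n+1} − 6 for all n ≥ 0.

Base case: x_0 = -3, and 3^{0+1} − 6 = 3 − 6 = -3.
Assume x_m = 3^{m+1} − 6 for some m ≥ 0.
Then x_{m+1} = 3x_m + 12 = 3·(3^{m+1} − 6) + 12 = 3^{m+2} − 18 + 12 = 3^{m+2} − 6.
Hence x_n = 3^{n+1} − 6 for every n ≥ 0, by induction.

x_n = 3^{n+1} − 6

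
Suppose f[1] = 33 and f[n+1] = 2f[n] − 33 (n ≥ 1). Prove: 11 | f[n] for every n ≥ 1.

Base case: f[1] = 33 = 11·3, so 11 | f[1].
Assume 11 | f[m], so f[m] = 11t for some integer t.
Then f[m+1] = 2f[m] − 33 = 2·(11t) − 33 = 11(2t − 3), so 11 | f[m+1].
By induction, 11 | f[n] for all n ≥ 1.

11 | f[n]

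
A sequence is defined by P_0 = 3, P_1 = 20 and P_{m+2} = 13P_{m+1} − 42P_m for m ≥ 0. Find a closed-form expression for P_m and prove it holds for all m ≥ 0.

Claim: P_m = 2·7^m + 6^m.

Base cases: P_0 = 3 and 2·7^0 + 6^0 = 3; P_1 = 20 and 2·7^1 + 6^1 = 20.
Assume P_j = 2·7^j + 6^j for all 0 ≤ j ≤ r, where r ≥ 1.
Then P_{r+1} = 13P_r − 42P_{r−1} = 13·(2·7^r + 6^r) − 42·(2·7^{r−1} + 6^{r−1}) = 2·(13·7 − 42)7^{r−1} + (13·6 − 42)6^{r−1} = 98·7^{r−1} + 36·6^{r−1} = 2·7^{r+1} + 6^{r+1}.
By strong induction, P_m = 2·7^m + 6^m for all m ≥ 0.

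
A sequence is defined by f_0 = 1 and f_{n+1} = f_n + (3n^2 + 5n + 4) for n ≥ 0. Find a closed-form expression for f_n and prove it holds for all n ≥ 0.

Claim: f_n = n^3 + n^2 + 2n + 1.

Base case: f_0 = 1, and 0^3 + 0^2 + 2·0 + 1 = 1.
Assume f_j = j^3 + j^2 + 2j + 1.
Then f_{j+1} = f_j + (3j^2 + 5j + 4) = (j^3 + j^2 + 2j + 1) + (3j^2 + 5j + 4) = j^3 + 4j^2 + 7j + 5,
and (j+1)^3 + (j+1)^2 + 2·(j+1) + 1 = j^3 + 4j^2 + 7j + 5.
By induction, f_n = n^3 + n^2 + 2n + 1 for all n ≥ 0.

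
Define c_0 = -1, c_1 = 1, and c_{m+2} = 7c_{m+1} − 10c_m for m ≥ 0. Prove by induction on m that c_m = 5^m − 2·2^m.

Base cases: c_0 = -1 and 5^0 − 2·2^0 = -1; c_1 = 1 and 5^1 − 2·2^1 = 1.
Assume c_j = 5^j − 2·2^j for all 0 ≤ j ≤ r, where r ≥ 1.
Then c_{r+1} = 7c_r − 10c_{r−1} = 7·(5^r − 2·2^r) − 10·(5^{r−1} − 2·2^{r−1}) = (7·5 − 10)5^{r−1} − 2·(7·2 − 10)2^{r−1} = 25·5^{r−1} − 8·2^{r−1} = 5^{r+1} − 2·2^{r+1}.
Hence c_m = 5^m − 2·2^m for every m ≥ 0, by strong induction.

c_m = 5^m − 2·2^m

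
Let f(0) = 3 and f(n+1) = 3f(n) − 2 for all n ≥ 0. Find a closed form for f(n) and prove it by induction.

Claim: f(n) = 2·3^n + 1.

Base case: f(0) = 3, and 2·3^0 + 1 = 2 + 1 = 3.
Assume f(j) = 2·3^j + 1 for some j ≥ 0.
Then f(j+1) = 3f(j) − 2 = 3·(2·3^j + 1) − 2 = 6·3^j + 3 − 2 = 2·3^{j+1} + 1.
Hence f(n) = 2·3^n + 1 for every n ≥ 0, by induction.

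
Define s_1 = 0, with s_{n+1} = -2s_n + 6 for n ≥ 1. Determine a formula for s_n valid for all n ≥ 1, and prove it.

Claim: s_n = (-2)^n + 2.

Base case: s_1 = 0, and (-2)^1 + 2 = -2 + 2 = 0.
Assume s_m = (-2)^m + 2 for some m ≥ 1.
Then s_{m+1} = -2s_m + 6 = -2·((-2)^m + 2) + 6 = -2·(-2)^m − 4 + 6 = (-2)^{m+1} + 2.
This completes the inductive step, so s_n = (-2)^n + 2 for all n ≥ 1.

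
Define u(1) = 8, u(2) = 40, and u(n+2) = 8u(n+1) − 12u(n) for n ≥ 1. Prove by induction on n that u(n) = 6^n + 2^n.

Base cases: u(1) = 8 and 6^1 + 2^1 = 8; u(2) = 40 and 6^2 + 2^2 = 40.
Assume u(j) = 6^j + 2^j for all 1 ≤ j ≤ m, where m ≥ 2.
Then u(m+1) = 8u(m) − 12u(m−1) = 8·(6^m + 2^m) − 12·(6^{m−1} + 2^{m−1}) = (8·6 − 12)6^{m−1} + (8·2 − 12)2^{m−1} = 36·6^{m−1} + 4·2^{m−1} = 6^{m+1} + 2^{m+1}.
This completes the inductive step, so u(n) = 6^n + 2^n for all n ≥ 1.

u(n) = 6^n + 2^n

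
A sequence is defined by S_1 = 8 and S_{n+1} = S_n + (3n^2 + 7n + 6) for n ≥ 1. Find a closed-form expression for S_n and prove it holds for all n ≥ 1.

Claim: S_n = n^3 + 2n^2 + 3n + 2.

Base case: S_1 = 8, and 1^3 + 2·1^2 + 3·1 + 2 = 8.
Assume S_k = k^3 + 2k^2 + 3k + 2.
Then S_{k+1} = S_k + (3k^2 + 7k + 6) = (k^3 + 2k^2 + 3k + 2) + (3k^2 + 7k + 6) = k^3 + 5k^2 + 10k + 8,
and (k+1)^3 + 2·(k+1)^2 + 3·(k+1) + 2 = k^3 + 5k^2 + 10k + 8.
By induction, S_n = n^3 + 2n^2 + 3n + 2 for all n ≥ 1.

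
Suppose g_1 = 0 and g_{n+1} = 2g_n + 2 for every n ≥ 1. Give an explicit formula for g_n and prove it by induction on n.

Claim: g_n = 2^n − 2.

Base case: g_1 = 0, and 2^1 − 2 = 2 − 2 = 0.
Assume g_m = 2^m − 2 for some m ≥ 1.
Then g_{m+1} = 2g_m + 2 = 2·(2^m − 2) + 2 = 2^{m+1} − 4 + 2 = 2^{m+1} − 2.
So the formula holds for m+1, and by induction g_n = 2^n − 2 for all n ≥ 1.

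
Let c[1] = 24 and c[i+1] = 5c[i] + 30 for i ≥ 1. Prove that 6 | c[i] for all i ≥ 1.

Base case: c[1] = 24 = 6·4, so 6 | c[1].
Assume 6 | c[j], so c[j] = 6t for some integer t.
Then c[j+1] = 5c[j] + 30 = 5·(6t) + 30 = 6(5t + 5), so 6 | c[j+1].
So the property holds for j+1, and by induction 6 | c[i] for all i ≥ 1.

6 | c[i]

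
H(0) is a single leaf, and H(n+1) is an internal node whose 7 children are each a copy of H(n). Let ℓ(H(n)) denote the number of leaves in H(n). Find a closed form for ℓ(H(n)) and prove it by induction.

Claim: ℓ(H(n)) = 7^n.

Base case: ℓ(H(0)) = 1, and 7^0 = 1.
Assume ℓ(H(m)) = 7^m.
Then ℓ(H(m+1)) = 7·ℓ(H(m)) = 7·7^m = 7^{m+1}.
By induction, ℓ(H(n)) = 7^n for all n ≥ 0.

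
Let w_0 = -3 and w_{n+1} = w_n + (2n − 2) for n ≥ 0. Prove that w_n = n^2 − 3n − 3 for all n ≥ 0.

Base case: w_0 = -3, and 0^2 − 3·0 − 3 = -3.
Assume w_m = m^2 − 3m − 3.
Then w_{m+1} = w_m + (2m − 2) = (m^2 − 3m − 3) + (2m − 2) = m^2 − m − 5,
and (m+1)^2 − 3·(m+1) − 3 = m^2 − m − 5.
This completes the inductive step, so w_n = n^2 − 3n − 3 for all n ≥ 0.

w_n = n^2 − 3n − 3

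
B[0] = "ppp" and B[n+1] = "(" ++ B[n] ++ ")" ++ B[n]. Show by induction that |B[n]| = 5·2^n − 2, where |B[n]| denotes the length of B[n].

Base case: |B[0]| = 3, and 5·2^0 − 2 = 3.
Assume |B[k]| = 5·2^k − 2.
Then |B[k+1]| = 1 + |B[k]| + 1 + |B[k]| = 2|B[k]| + 2 = 2(5·2^k − 2) + 2 = 5·2^{k+1} − 4 + 2 = 5·2^{k+1} − 2.
Hence |B[n]| = 5·2^n − 2 for every n ≥ 0, by induction.

|B[n]| = 5·2^n − 2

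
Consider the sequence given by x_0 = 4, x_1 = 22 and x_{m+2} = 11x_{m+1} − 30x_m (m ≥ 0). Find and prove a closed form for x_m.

Claim: x_m = 2·6^m + 2·5^m.

Base cases: x_0 = 4 and 2·6^0 + 2·5^0 = 4; x_1 = 22 and 2·6^1 + 2·5^1 = 22.
Assume x_j = 2·6^j + 2·5^j for all 0 ≤ j ≤ k, where k ≥ 1.
Then x_{k+1} = 11x_k − 30x_{k−1} = 11·(2·6^k + 2·5^k) − 30·(2·6^{k−1} + 2·5^{k−1}) = 2·(11·6 − 30)6^{k−1} + 2·(11·5 − 30)5^{k−1} = 72·6^{k−1} + 50·5^{k−1} = 2·6^{k+1} + 2·5^{k+1}.
So the formula holds for k+1, and by strong induction x_m = 2·6^m + 2·5^m for all m ≥ 0.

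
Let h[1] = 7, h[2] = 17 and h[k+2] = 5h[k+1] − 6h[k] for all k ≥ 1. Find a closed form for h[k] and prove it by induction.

Claim: h[k] = 3^k + 2·2^k.

Base cases: h[1] = 7 and 3^1 + 2·2^1 = 7; h[2] = 17 and 3^2 + 2·2^2 = 17.
Assume h[i] = 3^i + 2·2^i for all 1 ≤ i ≤ j, where j ≥ 2.
Then h[j+1] = 5h[j] − 6h[j−1] = 5·(3^j + 2·2^j) − 6·(3^{j−1} + 2·2^{j−1}) = (5·3 − 6)3^{j−1} + 2·(5·2 − 6)2^{j−1} = 9·3^{j−1} + 8·2^{j−1} = 3^{j+1} + 2·2^{j+1}.
Hence h[k] = 3^k + 2·2^k for every k ≥ 1, by strong induction.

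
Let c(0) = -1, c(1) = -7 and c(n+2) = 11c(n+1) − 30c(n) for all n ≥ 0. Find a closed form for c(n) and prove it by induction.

Claim: c(n) = 5^n − 2·6^n.

Base cases: c(0) = -1 and 5^0 − 2·6^0 = -1; c(1) = -7 and 5^1 − 2·6^1 = -7.
Assume c(i) = 5^i − 2·6^i for all 0 ≤ i ≤ j, where j ≥ 1.
Then c(j+1) = 11c(j) − 30c(j−1) = 11·(5^j − 2·6^j) − 30·(5^{j−1} − 2·6^{j−1}) = (11·5 − 30)5^{j−1} − 2·(11·6 − 30)6^{j−1} = 25·5^{j−1} − 72·6^{j−1} = 5^{j+1} − 2·6^{j+1}.
So the formula holds for j+1, and by strong induction c(n) = 5^n − 2·6^n for all n ≥ 0.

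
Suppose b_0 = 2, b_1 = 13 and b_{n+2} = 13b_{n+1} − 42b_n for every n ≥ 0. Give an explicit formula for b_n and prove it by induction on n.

Claim: b_n = 7^n + 6^n.

Base cases: b_0 = 2 and 7^0 + 6^0 = 2; b_1 = 13 and 7^1 + 6^1 = 13.
Assume b_j = 7^j + 6^j for all 0 ≤ j ≤ k, where k ≥ 1.
Then b_{k+1} = 13b_k − 42b_{k−1} = 13·(7^k + 6^k) − 42·(7^{k−1} + 6^{k−1}) = (13·7 − 42)7^{k−1} + (13·6 − 42)6^{k−1} = 49·7^{k−1} + 36·6^{k−1} = 7^{k+1} + 6^{k+1}.
This completes the inductive step, so b_n = 7^n + 6^n for all n ≥ 0.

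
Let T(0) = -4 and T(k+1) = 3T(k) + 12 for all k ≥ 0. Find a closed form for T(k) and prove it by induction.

Claim: T(k) = 2·3^k − 6.

Base case: T(0) = -4, and 2·3^0 − 6 = 2 − 6 = -4.
Assume T(r) = 2·3^r − 6 for some r ≥ 0.
Then T(r+1) = 3T(r) + 12 = 3·(2·3^r − 6) + 12 = 6·3^r − 18 + 12 = 2·3^{r+1} − 6.
This completes the inductive step, so T(k) = 2·3^k − 6 for all k ≥ 0.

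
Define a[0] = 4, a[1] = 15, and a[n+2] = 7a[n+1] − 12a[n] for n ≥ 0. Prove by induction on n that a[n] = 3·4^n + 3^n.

Base cases: a[0] = 4 and 3·4^0 + 3^0 = 4; a[1] = 15 and 3·4^1 + 3^1 = 15.
Assume a[j] = 3·4^j + 3^j for all 0 ≤ j ≤ r, where r ≥ 1.
Then a[r+1] = 7a[r] − 12a[r−1] = 7·(3·4^r + 3^r) − 12·(3·4^{r−1} + 3^{r−1}) = 3·(7·4 − 12)4^{r−1} + (7·3 − 12)3^{r−1} = 48·4^{r−1} + 9·3^{r−1} = 3·4^{r+1} + 3^{r+1}.
By strong induction, a[n] = 3·4^n + 3^n for all n ≥ 0.

a[n] = 3·4^n + 3^n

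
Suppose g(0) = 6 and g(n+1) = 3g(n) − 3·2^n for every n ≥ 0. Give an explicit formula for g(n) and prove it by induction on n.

Claim: g(n) = 3·3^n + 3·2^n.

Base case: g(0) = 6, and 3·3^0 + 3·2^0 = 3 + 3 = 6.
Assume g(j) = 3·3^j + 3·2^j for some j ≥ 0.
Then g(j+1) = 3g(j) − 3·2^j = 3·(3·3^j + 3·2^j) − 3·2^j = 3·3^{j+1} + 9·2^j − 3·2^j = 3·3^{j+1} + 6·2^j = 3·3^{j+1} + 3·2^{j+1}.
This completes the inductive step, so g(n) = 3·3^n + 3·2^n for all n ≥ 0.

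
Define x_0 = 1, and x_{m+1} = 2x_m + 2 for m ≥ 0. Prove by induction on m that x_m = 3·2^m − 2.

Base case: x_0 = 1, and 3·2^0 − 2 = 3 − 2 = 1.
Assume x_r = 3·2^r − 2 for some r ≥ 0.
Then x_{r+1} = 2x_r + 2 = 2·(3·2^r − 2) + 2 = 6·2^r − 4 + 2 = 3·2^{r+1} − 2.
Hence x_m = 3·2^m − 2 for every m ≥ 0, by induction.

x_m = 3·2^m − 2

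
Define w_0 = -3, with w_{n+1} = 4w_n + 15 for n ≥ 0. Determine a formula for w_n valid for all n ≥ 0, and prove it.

Claim: w_n = 2·4^n − 5.

Base case: w_0 = -3, and 2·4^0 − 5 = 2 − 5 = -3.
Assume w_m = 2·4^m − 5 for some m ≥ 0.
Then w_{m+1} = 4w_m + 15 = 4·(2·4^m − 5) + 15 = 8·4^m − 20 + 15 = 2·4^{m+1} − 5.
By induction, w_n = 2·4^n − 5 for all n ≥ 0.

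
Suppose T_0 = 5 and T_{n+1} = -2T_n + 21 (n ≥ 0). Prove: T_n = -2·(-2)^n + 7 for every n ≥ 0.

Base case: T_0 = 5, and -2·(-2)^0 + 7 = -2 + 7 = 5.
Assume T_m = -2·(-2)^m + 7 for some m ≥ 0.
Then T_{m+1} = -2T_m + 21 = -2·(-2·(-2)^m + 7) + 21 = 4·(-2)^m − 14 + 21 = -2·(-2)^{m+1} + 7.
By induction, T_n = -2·(-2)^n + 7 for all n ≥ 0.

T_n = -2·(-2)^n + 7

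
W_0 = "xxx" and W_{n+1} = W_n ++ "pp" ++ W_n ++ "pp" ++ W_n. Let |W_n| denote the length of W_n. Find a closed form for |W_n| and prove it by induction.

Claim: |W_n| = 5·3^n − 2.

Base case: |W_0| = 3, and 5·3^0 − 2 = 3.
Assume |W_m| = 5·3^m − 2.
Then |W_{m+1}| = 3|W_m| + 4 = 3(5·3^m − 2) + 4 = 5·3^{m+1} − 6 + 4 = 5·3^{m+1} − 2.
Hence |W_n| = 5·3^n − 2 for every n ≥ 0, by induction.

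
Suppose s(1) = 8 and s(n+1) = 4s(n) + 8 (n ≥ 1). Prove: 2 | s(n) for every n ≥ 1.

Base case: s(1) = 8 = 2·4, so 2 | s(1).
Assume 2 | s(k), so s(k) = 2t for some integer t.
Then s(k+1) = 4s(k) + 8 = 4·(2t) + 8 = 2(4t + 4), so 2 | s(k+1).
So the property holds for k+1, and by induction 2 | s(n) for all n ≥ 1.

2 | s(n)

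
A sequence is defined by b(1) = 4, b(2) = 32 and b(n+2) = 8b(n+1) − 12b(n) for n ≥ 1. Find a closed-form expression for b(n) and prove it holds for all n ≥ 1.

Claim: b(n) = 6^n − 2^n.

Base cases: b(1) = 4 and 6^1 − 2^1 = 4; b(2) = 32 and 6^2 − 2^2 = 32.
Assume b(j) = 6^j − 2^j for all 1 ≤ j ≤ m, where m ≥ 2.
Then b(m+1) = 8b(m) − 12b(m−1) = 8·(6^m − 2^m) − 12·(6^{m−1} − 2^{m−1}) = (8·6 − 12)6^{m−1} − (8·2 − 12)2^{m−1} = 36·6^{m−1} − 4·2^{m−1} = 6^{m+1} − 2^{m+1}.
By strong induction, b(n) = 6^n − 2^n for all n ≥ 1.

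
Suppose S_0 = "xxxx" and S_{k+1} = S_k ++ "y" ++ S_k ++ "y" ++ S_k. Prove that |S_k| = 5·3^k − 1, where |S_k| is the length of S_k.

Base case: |S_0| = 4, and 5·3^0 − 1 = 4.
Assume |S_j| = 5·3^j − 1.
Then |S_{j+1}| = 3|S_j| + 2 = 3(5·3^j − 1) + 2 = 5·3^{j+1} − 3 + 2 = 5·3^{j+1} − 1.
So the formula holds for j+1, and by induction |S_k| = 5·3^k − 1 for all k ≥ 0.

|S_k| = 5·3^k − 1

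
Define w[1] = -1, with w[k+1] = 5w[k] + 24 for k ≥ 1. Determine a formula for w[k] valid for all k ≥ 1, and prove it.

Claim: w[k] = 5^k − 6.

Base case: w[1] = -1, and 5^1 − 6 = 5 − 6 = -1.
Assume w[r] = 5^r − 6 for some r ≥ 1.
Then w[r+1] = 5w[r] + 24 = 5·(5^r − 6) + 24 = 5^{r+1} − 30 + 24 = 5^{r+1} − 6.
Hence w[k] = 5^k − 6 for every k ≥ 1, by induction.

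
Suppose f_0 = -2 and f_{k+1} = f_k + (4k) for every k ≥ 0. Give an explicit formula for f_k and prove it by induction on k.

Claim: f_k = 2k^2 − 2k − 2.

Base case: f_0 = -2, and 2·0^2 − 2·0 − 2 = -2.
Assume f_m = 2m^2 − 2m − 2.
Then f_{m+1} = f_m + (4m) = (2m^2 − 2m − 2) + (4m) = 2m^2 + 2m − 2,
and 2·(m+1)^2 − 2·(m+1) − 2 = 2m^2 + 2m − 2.
By induction, f_k = 2k^2 − 2k − 2 for all k ≥ 0.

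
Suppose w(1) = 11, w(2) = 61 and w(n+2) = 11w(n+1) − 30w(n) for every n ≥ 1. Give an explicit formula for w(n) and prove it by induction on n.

Claim: w(n) = 5^n + 6^n.

Base cases: w(1) = 11 and 5^1 + 6^1 = 11; w(2) = 61 and 5^2 + 6^2 = 61.
Assume w(j) = 5^j + 6^j for all 1 ≤ j ≤ k, where k ≥ 2.
Then w(k+1) = 11w(k) − 30w(k−1) = 11·(5^k + 6^k) − 30·(5^{k−1} + 6^{k−1}) = (11·5 − 30)5^{k−1} + (11·6 − 30)6^{k−1} = 25·5^{k−1} + 36·6^{k−1} = 5^{k+1} + 6^{k+1}.
This completes the inductive step, so w(n) = 5^n + 6^n for all n ≥ 1.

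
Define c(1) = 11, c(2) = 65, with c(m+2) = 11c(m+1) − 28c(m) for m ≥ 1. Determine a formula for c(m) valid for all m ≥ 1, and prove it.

Claim: c(m) = 4^m + 7^m.

Base cases: c(1) = 11 and 4^1 + 7^1 = 11; c(2) = 65 and 4^2 + 7^2 = 65.
Assume c(j) = 4^j + 7^j for all 1 ≤ j ≤ k, where k ≥ 2.
Then c(k+1) = 11c(k) − 28c(k−1) = 11·(4^k + 7^k) − 28·(4^{k−1} + 7^{k−1}) = (11·4 − 28)4^{k−1} + (11·7 − 28)7^{k−1} = 16·4^{k−1} + 49·7^{k−1} = 4^{k+1} + 7^{k+1}.
By strong induction, c(m) = 4^m + 7^m for all m ≥ 1.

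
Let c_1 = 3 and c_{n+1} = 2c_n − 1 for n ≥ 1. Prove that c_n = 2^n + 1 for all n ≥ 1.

Base case: c_1 = 3, and 2^1 + 1 = 2 + 1 = 3.
Assume c_m = 2^m + 1 for some m ≥ 1.
Then c_{m+1} = 2c_m − 1 = 2·(2^m + 1) − 1 = 2^{m+1} + 2 − 1 = 2^{m+1} + 1.
This completes the inductive step, so c_n = 2^n + 1 for all n ≥ 1.

c_n = 2^n + 1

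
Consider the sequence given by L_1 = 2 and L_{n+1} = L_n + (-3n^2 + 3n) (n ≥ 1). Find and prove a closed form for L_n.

Claim: L_n = -n^3 + 3n^2 − 2n + 2.

Base case: L_1 = 2, and -1^3 + 3·1^2 − 2·1 + 2 = 2.
Assume L_m = -m^3 + 3m^2 − 2m + 2.
Then L_{m+1} = L_m + (-3m^2 + 3m) = (-m^3 + 3m^2 − 2m + 2) + (-3m^2 + 3m) = -m^3 + m + 2,
and -(m+1)^3 + 3·(m+1)^2 − 2·(m+1) + 2 = -m^3 + m + 2.
This completes the inductive step, so L_n = -n^3 + 3n^2 − 2n + 2 for all n ≥ 1.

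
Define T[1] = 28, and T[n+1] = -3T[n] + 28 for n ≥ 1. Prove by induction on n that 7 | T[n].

Base case: T[1] = 28 = 7·4, so 7 | T[1].
Assume 7 | T[r], so T[r] = 7t for some integer t.
Then T[r+1] = -3T[r] + 28 = -3·(7t) + 28 = 7(-3t + 4), so 7 | T[r+1].
This completes the inductive step, so 7 | T[n] for all n ≥ 1.

7 | T[n]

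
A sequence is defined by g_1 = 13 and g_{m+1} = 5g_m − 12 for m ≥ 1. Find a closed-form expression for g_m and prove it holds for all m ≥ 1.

Claim: g_m = 2·5^m + 3.

Base case: g_1 = 13, and 2·5^1 + 3 = 10 + 3 = 13.
Assume g_r = 2·5^r + 3 for some r ≥ 1.
Then g_{r+1} = 5g_r − 12 = 5·(2·5^r + 3) − 12 = 10·5^r + 15 − 12 = 2·5^{r+1} + 3.
This completes the inductive step, so g_m = 2·5^m + 3 for all m ≥ 1.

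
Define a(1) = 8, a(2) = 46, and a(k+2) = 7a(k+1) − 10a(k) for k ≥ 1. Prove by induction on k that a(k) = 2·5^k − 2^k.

Base cases: a(1) = 8 and 2·5^1 − 2^1 = 8; a(2) = 46 and 2·5^2 − 2^2 = 46.
Assume a(j) = 2·5^j − 2^j for all 1 ≤ j ≤ r, where r ≥ 2.
Then a(r+1) = 7a(r) − 10a(r−1) = 7·(2·5^r − 2^r) − 10·(2·5^{r−1} − 2^{r−1}) = 2·(7·5 − 10)5^{r−1} − (7·2 − 10)2^{r−1} = 50·5^{r−1} − 4·2^{r−1} = 2·5^{r+1} − 2^{r+1}.
So the formula holds for r+1, and by strong induction a(k) = 2·5^k − 2^k for all k ≥ 1.

a(k) = 2·5^k − 2^k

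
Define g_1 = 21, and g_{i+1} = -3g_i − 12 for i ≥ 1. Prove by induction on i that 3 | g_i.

Base case: g_1 = 21 = 3·7, so 3 | g_1.
Assume 3 | g_j, so g_j = 3t for some integer t.
Then g_{j+1} = -3g_j − 12 = -3·(3t) − 12 = 3(-3t − 4), so 3 | g_{j+1}.
By induction, 3 | g_i for all i ≥ 1.

3 | g_i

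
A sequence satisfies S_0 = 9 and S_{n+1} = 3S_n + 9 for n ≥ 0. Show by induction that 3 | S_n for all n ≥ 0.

Base case: S_0 = 9 = 3·3, so 3 | S_0.
Assume 3 | S_m, so S_m = 3t for some integer t.
Then S_{m+1} = 3S_m + 9 = 3·(3t) + 9 = 3(3t + 3), so 3 | S_{m+1}.
So the property holds for m+1, and by induction 3 | S_n for all n ≥ 0.

3 | S_n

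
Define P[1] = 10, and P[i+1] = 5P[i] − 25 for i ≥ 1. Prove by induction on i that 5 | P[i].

Base case: P[1] = 10 = 5·2, so 5 | P[1].
Assume 5 | P[m], so P[m] = 5t for some integer t.
Then P[m+1] = 5P[m] − 25 = 5·(5t) − 25 = 5(5t − 5), so 5 | P[m+1].
Hence 5 | P[i] for every i ≥ 1, by induction.

5 | P[i]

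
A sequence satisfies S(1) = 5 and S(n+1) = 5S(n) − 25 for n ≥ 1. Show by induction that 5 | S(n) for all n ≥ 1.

Base case: S(1) = 5 = 5·1, so 5 | S(1).
Assume 5 | S(m), so S(m) = 5t for some integer t.
Then S(m+1) = 5S(m) − 25 = 5·(5t) − 25 = 5(5t − 5), so 5 | S(m+1).
Hence 5 | S(n) for every n ≥ 1, by induction.

5 | S(n)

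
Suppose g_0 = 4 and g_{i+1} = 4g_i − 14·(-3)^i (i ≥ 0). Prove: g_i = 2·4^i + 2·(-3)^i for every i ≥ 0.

Base case: g_0 = 4, and 2·4^0 + 2·(-3)^0 = 2 + 2 = 4.
Assume g_m = 2·4^m + 2·(-3)^m for some m ≥ 0.
Then g_{m+1} = 4g_m − 14·(-3)^m = 4·(2·4^m + 2·(-3)^m) − 14·(-3)^m = 2·4^{m+1} + 8·(-3)^m − 14·(-3)^m = 2·4^{m+1} − 6·(-3)^m = 2·4^{m+1} + 2·(-3)^{m+1}.
By induction, g_i = 2·4^i + 2·(-3)^i for all i ≥ 0.

g_i = 2·4^i + 2·(-3)^i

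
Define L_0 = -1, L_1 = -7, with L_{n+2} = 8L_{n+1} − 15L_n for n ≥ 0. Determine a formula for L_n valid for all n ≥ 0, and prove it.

Claim: L_n = 3^n − 2·5^n.

Base cases: L_0 = -1 and 3^0 − 2·5^0 = -1; L_1 = -7 and 3^1 − 2·5^1 = -7.
Assume L_j = 3^j − 2·5^j for all 0 ≤ j ≤ m, where m ≥ 1.
Then L_{m+1} = 8L_m − 15L_{m−1} = 8·(3^m − 2·5^m) − 15·(3^{m−1} − 2·5^{m−1}) = (8·3 − 15)3^{m−1} − 2·(8·5 − 15)5^{m−1} = 9·3^{m−1} − 50·5^{m−1} = 3^{m+1} − 2·5^{m+1}.
This completes the inductive step, so L_n = 3^n − 2·5^n for all n ≥ 0.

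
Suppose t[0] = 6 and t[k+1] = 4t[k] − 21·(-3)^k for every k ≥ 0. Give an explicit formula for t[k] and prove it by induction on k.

Claim: t[k] = 3·4^k + 3·(-3)^k.

Base case: t[0] = 6, and 3·4^0 + 3·(-3)^0 = 3 + 3 = 6.
Assume t[r] = 3·4^r + 3·(-3)^r for some r ≥ 0.
Then t[r+1] = 4t[r] − 21·(-3)^r = 4·(3·4^r + 3·(-3)^r) − 21·(-3)^r = 3·4^{r+1} + 12·(-3)^r − 21·(-3)^r = 3·4^{r+1} − 9·(-3)^r = 3·4^{r+1} + 3·(-3)^{r+1}.
By induction, t[k] = 3·4^k + 3·(-3)^k for all k ≥ 0.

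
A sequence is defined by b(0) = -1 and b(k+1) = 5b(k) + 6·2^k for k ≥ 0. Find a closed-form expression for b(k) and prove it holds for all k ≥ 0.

Claim: b(k) = 5^k − 2·2^k.

Base case: b(0) = -1, and 5^0 − 2·2^0 = 1 − 2 = -1.
Assume b(j) = 5^j − 2·2^j for some j ≥ 0.
Then b(j+1) = 5b(j) + 6·2^j = 5·(5^j − 2·2^j) + 6·2^j = 5^{j+1} − 10·2^j + 6·2^j = 5^{j+1} − 4·2^j = 5^{j+1} − 2·2^{j+1}.
Hence b(k) = 5^k − 2·2^k for every k ≥ 0, by induction.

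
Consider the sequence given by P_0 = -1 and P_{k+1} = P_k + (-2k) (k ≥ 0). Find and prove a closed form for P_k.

Claim: P_k = -k^2 + k − 1.

Base case: P_0 = -1, and -0^2 + 0 − 1 = -1.
Assume P_j = -j^2 + j − 1.
Then P_{j+1} = P_j + (-2j) = (-j^2 + j − 1) + (-2j) = -j^2 − j − 1,
and -(j+1)^2 + (j+1) − 1 = -j^2 − j − 1.
Hence P_k = -k^2 + k − 1 for every k ≥ 0, by induction.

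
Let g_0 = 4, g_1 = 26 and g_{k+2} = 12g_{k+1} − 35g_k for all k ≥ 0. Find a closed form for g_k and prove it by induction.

Claim: g_k = 3·7^k + 5^k.

Base cases: g_0 = 4 and 3·7^0 + 5^0 = 4; g_1 = 26 and 3·7^1 + 5^1 = 26.
Assume g_j = 3·7^j + 5^j for all 0 ≤ j ≤ r, where r ≥ 1.
Then g_{r+1} = 12g_r − 35g_{r−1} = 12·(3·7^r + 5^r) − 35·(3·7^{r−1} + 5^{r−1}) = 3·(12·7 − 35)7^{r−1} + (12·5 − 35)5^{r−1} = 147·7^{r−1} + 25·5^{r−1} = 3·7^{r+1} + 5^{r+1}.
This completes the inductive step, so g_k = 3·7^k + 5^k for all k ≥ 0.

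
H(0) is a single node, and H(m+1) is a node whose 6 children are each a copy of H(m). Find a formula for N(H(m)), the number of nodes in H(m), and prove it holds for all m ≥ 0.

Claim: N(H(m)) = (6^{m+1} − 1)/5.

Base case: N(H(0)) = 1, and (6^{0+1} − 1)/5 = 1.
Assume N(H(j)) = (6^{j+1} − 1)/5.
Then N(H(j+1)) = 1 + 6N(H(j)) = 1 + 6·(6^{j+1} − 1)/5 = 1 + (6^{j+2} − 6)/5 = (5 + 6^{j+2} − 6)/5 = (6^{j+2} − 1)/5.
Hence N(H(m)) = (6^{m+1} − 1)/5 for every m ≥ 0, by induction.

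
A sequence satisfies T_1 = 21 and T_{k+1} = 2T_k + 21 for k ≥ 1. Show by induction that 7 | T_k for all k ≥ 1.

Base case: T_1 = 21 = 7·3, so 7 | T_1.
Assume 7 | T_r, so T_r = 7t for some integer t.
Then T_{r+1} = 2T_r + 21 = 2·(7t) + 21 = 7(2t + 3), so 7 | T_{r+1}.
This completes the inductive step, so 7 | T_k for all k ≥ 1.

7 | T_k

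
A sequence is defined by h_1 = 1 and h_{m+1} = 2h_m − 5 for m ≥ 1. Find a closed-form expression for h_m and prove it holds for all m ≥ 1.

Claim: h_m = -2^{m+1} + 5.

Base case: h_1 = 1, and -2^{1+1} + 5 = -4 + 5 = 1.
Assume h_r = -2^{r+1} + 5 for some r ≥ 1.
Then h_{r+1} = 2h_r − 5 = 2·(-2^{r+1} + 5) − 5 = -2^{r+2} + 10 − 5 = -2^{r+2} + 5.
This completes the inductive step, so h_m = -2^{m+1} + 5 for all m ≥ 1.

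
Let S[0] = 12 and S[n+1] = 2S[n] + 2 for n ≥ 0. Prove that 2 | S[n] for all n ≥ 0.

Base case: S[0] = 12 = 2·6, so 2 | S[0].
Assume 2 | S[j], so S[j] = 2t for some integer t.
Then S[j+1] = 2S[j] + 2 = 2·(2t) + 2 = 2(2t + 1), so 2 | S[j+1].
Hence 2 | S[n] for every n ≥ 0, by induction.

2 | S[n]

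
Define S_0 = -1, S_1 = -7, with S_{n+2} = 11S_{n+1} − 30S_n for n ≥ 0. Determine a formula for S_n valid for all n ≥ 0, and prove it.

Claim: S_n = 5^n − 2·6^n.

Base cases: S_0 = -1 and 5^0 − 2·6^0 = -1; S_1 = -7 and 5^1 − 2·6^1 = -7.
Assume S_j = 5^j − 2·6^j for all 0 ≤ j ≤ r, where r ≥ 1.
Then S_{r+1} = 11S_r − 30S_{r−1} = 11·(5^r − 2·6^r) − 30·(5^{r−1} − 2·6^{r−1}) = (11·5 − 30)5^{r−1} − 2·(11·6 − 30)6^{r−1} = 25·5^{r−1} − 72·6^{r−1} = 5^{r+1} − 2·6^{r+1}.
So the formula holds for r+1, and by strong induction S_n = 5^n − 2·6^n for all n ≥ 0.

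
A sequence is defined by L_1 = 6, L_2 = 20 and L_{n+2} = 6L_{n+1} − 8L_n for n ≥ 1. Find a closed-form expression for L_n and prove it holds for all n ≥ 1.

Claim: L_n = 4^n + 2^n.

Base cases: L_1 = 6 and 4^1 + 2^1 = 6; L_2 = 20 and 4^2 + 2^2 = 20.
Assume L_j = 4^j + 2^j for all 1 ≤ j ≤ r, where r ≥ 2.
Then L_{r+1} = 6L_r − 8L_{r−1} = 6·(4^r + 2^r) − 8·(4^{r−1} + 2^{r−1}) = (6·4 − 8)4^{r−1} + (6·2 − 8)2^{r−1} = 16·4^{r−1} + 4·2^{r−1} = 4^{r+1} + 2^{r+1}.
Hence L_n = 4^n + 2^n for every n ≥ 1, by strong induction.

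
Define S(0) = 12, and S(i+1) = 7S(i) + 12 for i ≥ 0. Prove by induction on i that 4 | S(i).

Base case: S(0) = 12 = 4·3, so 4 | S(0).
Assume 4 | S(r), so S(r) = 4t for some integer t.
Then S(r+1) = 7S(r) + 12 = 7·(4t) + 12 = 4(7t + 3), so 4 | S(r+1).
So the property holds for r+1, and by induction 4 | S(i) for all i ≥ 0.

4 | S(i)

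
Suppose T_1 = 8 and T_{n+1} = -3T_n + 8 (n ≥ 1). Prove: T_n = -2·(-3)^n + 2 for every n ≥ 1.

Base case: T_1 = 8, and -2·(-3)^1 + 2 = 6 + 2 = 8.
Assume T_r = -2·(-3)^r + 2 for some r ≥ 1.
Then T_{r+1} = -3T_r + 8 = -3·(-2·(-3)^r + 2) + 8 = 6·(-3)^r − 6 + 8 = -2·(-3)^{r+1} + 2.
So the formula holds for r+1, and by induction T_n = -2·(-3)^n + 2 for all n ≥ 1.

T_n = -2·(-3)^n + 2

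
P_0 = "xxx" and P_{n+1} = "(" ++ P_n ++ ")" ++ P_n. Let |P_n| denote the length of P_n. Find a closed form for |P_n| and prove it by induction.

Claim: |P_n| = 5·2^n − 2.

Base case: |P_0| = 3, and 5·2^0 − 2 = 3.
Assume |P_j| = 5·2^j − 2.
Then |P_{j+1}| = 1 + |P_j| + 1 + |P_j| = 2|P_j| + 2 = 2(5·2^j − 2) + 2 = 5·2^{j+1} − 4 + 2 = 5·2^{j+1} − 2.
By induction, |P_n| = 5·2^n − 2 for all n ≥ 0.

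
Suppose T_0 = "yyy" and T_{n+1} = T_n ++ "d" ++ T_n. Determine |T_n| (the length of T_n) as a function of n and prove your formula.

Claim: |T_n| = 2^{n+2} − 1.

Base case: |T_0| = 3, and 2^{0+2} − 1 = 3.
Assume |T_j| = 2^{j+2} − 1.
Then |T_{j+1}| = |T_j| + 1 + |T_j| = 2|T_j| + 1 = 2(2^{j+2} − 1) + 1 = 2^{j+3} − 2 + 1 = 2^{j+3} − 1.
Hence |T_n| = 2^{n+2} − 1 for every n ≥ 0, by induction.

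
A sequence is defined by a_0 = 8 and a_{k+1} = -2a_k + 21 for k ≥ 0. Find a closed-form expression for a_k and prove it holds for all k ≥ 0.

Claim: a_k = (-2)^k + 7.

Base case: a_0 = 8, and (-2)^0 + 7 = 1 + 7 = 8.
Assume a_r = (-2)^r + 7 for some r ≥ 0.
Then a_{r+1} = -2a_r + 21 = -2·((-2)^r + 7) + 21 = -2·(-2)^r − 14 + 21 = (-2)^{r+1} + 7.
Hence a_k = (-2)^k + 7 for every k ≥ 0, by induction.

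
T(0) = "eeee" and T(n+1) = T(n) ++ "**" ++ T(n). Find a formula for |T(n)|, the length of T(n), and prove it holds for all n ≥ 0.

Claim: |T(n)| = 6·2^n − 2.

Base case: |T(0)| = 4, and 6·2^0 − 2 = 4.
Assume |T(m)| = 6·2^m − 2.
Then |T(m+1)| = |T(m)| + 2 + |T(m)| = 2|T(m)| + 2 = 2(6·2^m − 2) + 2 = 6·2^{m+1} − 4 + 2 = 6·2^{m+1} − 2.
So the formula holds for m+1, and by induction |T(n)| = 6·2^n − 2 for all n ≥ 0.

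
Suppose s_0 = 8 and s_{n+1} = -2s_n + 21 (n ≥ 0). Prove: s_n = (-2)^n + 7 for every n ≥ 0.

Base case: s_0 = 8, and (-2)^0 + 7 = 1 + 7 = 8.
Assume s_r = (-2)^r + 7 for some r ≥ 0.
Then s_{r+1} = -2s_r + 21 = -2·((-2)^r + 7) + 21 = -2·(-2)^r − 14 + 21 = (-2)^{r+1} + 7.
Hence s_n = (-2)^n + 7 for every n ≥ 0, by induction.

s_n = (-2)^n + 7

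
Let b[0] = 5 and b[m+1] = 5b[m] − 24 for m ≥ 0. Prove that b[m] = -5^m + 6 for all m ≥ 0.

Base case: b[0] = 5, and -5^0 + 6 = -1 + 6 = 5.
Assume b[j] = -5^j + 6 for some j ≥ 0.
Then b[j+1] = 5b[j] − 24 = 5·(-5^j + 6) − 24 = -5^{j+1} + 30 − 24 = -5^{j+1} + 6.
So the formula holds for j+1, and by induction b[m] = -5^m + 6 for all m ≥ 0.

b[m] = -5^m + 6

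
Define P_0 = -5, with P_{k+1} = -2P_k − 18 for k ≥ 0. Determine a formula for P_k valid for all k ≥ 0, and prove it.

Claim: P_k = (-2)^k − 6.

Base case: P_0 = -5, and (-2)^0 − 6 = 1 − 6 = -5.
Assume P_r = (-2)^r − 6 for some r ≥ 0.
Then P_{r+1} = -2P_r − 18 = -2·((-2)^r − 6) − 18 = -2·(-2)^r + 12 − 18 = (-2)^{r+1} − 6.
By induction, P_k = (-2)^k − 6 for all k ≥ 0.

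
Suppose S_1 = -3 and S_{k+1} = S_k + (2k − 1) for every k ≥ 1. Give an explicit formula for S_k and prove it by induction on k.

Claim: S_k = k^2 − 2k − 2.

Base case: S_1 = -3, and 1^2 − 2·1 − 2 = -3.
Assume S_r = r^2 − 2r − 2.
Then S_{r+1} = S_r + (2r − 1) = (r^2 − 2r − 2) + (2r − 1) = r^2 − 3,
and (r+1)^2 − 2·(r+1) − 2 = r^2 − 3.
By induction, S_k = k^2 − 2k − 2 for all k ≥ 1.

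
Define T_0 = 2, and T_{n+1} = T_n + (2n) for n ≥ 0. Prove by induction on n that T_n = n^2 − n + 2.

Base case: T_0 = 2, and 0^2 − 0 + 2 = 2.
Assume T_r = r^2 − r + 2.
Then T_{r+1} = T_r + (2r) = (r^2 − r + 2) + (2r) = r^2 + r + 2,
and (r+1)^2 − (r+1) + 2 = r^2 + r + 2.
By induction, T_n = n^2 − n + 2 for all n ≥ 0.

T_n = n^2 − n + 2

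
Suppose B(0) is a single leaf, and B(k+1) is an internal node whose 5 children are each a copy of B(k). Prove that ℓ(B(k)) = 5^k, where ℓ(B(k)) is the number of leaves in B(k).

Base case: ℓ(B(0)) = 1, and 5^0 = 1.
Assume ℓ(B(j)) = 5^j.
Then ℓ(B(j+1)) = 5·ℓ(B(j)) = 5·5^j = 5^{j+1}.
By induction, ℓ(B(k)) = 5^k for all k ≥ 0.

ℓ(B(k)) = 5^k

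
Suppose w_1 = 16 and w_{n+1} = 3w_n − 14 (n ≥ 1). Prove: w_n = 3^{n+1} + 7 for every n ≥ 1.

Base case: w_1 = 16, and 3^{1+1} + 7 = 9 + 7 = 16.
Assume w_k = 3^{k+1} + 7 for some k ≥ 1.
Then w_{k+1} = 3w_k − 14 = 3·(3^{k+1} + 7) − 14 = 3^{k+2} + 21 − 14 = 3^{k+2} + 7.
This completes the inductive step, so w_n = 3^{n+1} + 7 for all n ≥ 1.

w_n = 3^{n+1} + 7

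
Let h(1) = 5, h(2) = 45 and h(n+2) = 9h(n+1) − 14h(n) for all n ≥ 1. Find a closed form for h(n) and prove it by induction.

Claim: h(n) = 7^n − 2^n.

Base cases: h(1) = 5 and 7^1 − 2^1 = 5; h(2) = 45 and 7^2 − 2^2 = 45.
Assume h(i) = 7^i − 2^i for all 1 ≤ i ≤ j, where j ≥ 2.
Then h(j+1) = 9h(j) − 14h(j−1) = 9·(7^j − 2^j) − 14·(7^{j−1} − 2^{j−1}) = (9·7 − 14)7^{j−1} − (9·2 − 14)2^{j−1} = 49·7^{j−1} − 4·2^{j−1} = 7^{j+1} − 2^{j+1}.
Hence h(n) = 7^n − 2^n for every n ≥ 1, by strong induction.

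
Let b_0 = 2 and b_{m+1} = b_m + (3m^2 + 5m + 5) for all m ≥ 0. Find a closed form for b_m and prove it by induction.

Claim: b_m = m^3 + m^2 + 3m + 2.

Base case: b_0 = 2, and 0^3 + 0^2 + 3·0 + 2 = 2.
Assume b_k = k^3 + k^2 + 3k + 2.
Then b_{k+1} = b_k + (3k^2 + 5k + 5) = (k^3 + k^2 + 3k + 2) + (3k^2 + 5k + 5) = k^3 + 4k^2 + 8k + 7,
and (k+1)^3 + (k+1)^2 + 3·(k+1) + 2 = k^3 + 4k^2 + 8k + 7.
Hence b_m = m^3 + m^2 + 3m + 2 for every m ≥ 0, by induction.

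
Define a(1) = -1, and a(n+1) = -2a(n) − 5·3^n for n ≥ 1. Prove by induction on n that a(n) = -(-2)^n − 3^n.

Base case: a(1) = -1, and -(-2)^1 − 3^1 = 2 − 3 = -1.
Assume a(k) = -(-2)^k − 3^k for some k ≥ 1.
Then a(k+1) = -2a(k) − 5·3^k = -2·(-(-2)^k − 3^k) − 5·3^k = -(-2)^{k+1} + 2·3^k − 5·3^k = -(-2)^{k+1} − 3·3^k = -(-2)^{k+1} − 3^{k+1}.
By induction, a(n) = -(-2)^n − 3^n for all n ≥ 1.

a(n) = -(-2)^n − 3^n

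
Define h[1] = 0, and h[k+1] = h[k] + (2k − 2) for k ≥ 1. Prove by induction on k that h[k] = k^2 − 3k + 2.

Base case: h[1] = 0, and 1^2 − 3·1 + 2 = 0.
Assume h[m] = m^2 − 3m + 2.
Then h[m+1] = h[m] + (2m − 2) = (m^2 − 3m + 2) + (2m − 2) = m^2 − m,
and (m+1)^2 − 3·(m+1) + 2 = m^2 − m.
By induction, h[k] = k^2 − 3k + 2 for all k ≥ 1.

h[k] = k^2 − 3k + 2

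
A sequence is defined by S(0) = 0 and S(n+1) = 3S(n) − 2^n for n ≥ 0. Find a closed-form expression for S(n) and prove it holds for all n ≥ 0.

Claim: S(n) = -3^n + 2^n.

Base case: S(0) = 0, and -3^0 + 2^0 = -1 + 1 = 0.
Assume S(r) = -3^r + 2^r for some r ≥ 0.
Then S(r+1) = 3S(r) − 2^r = 3·(-3^r + 2^r) − 2^r = -3^{r+1} + 3·2^r − 2^r = -3^{r+1} + 2·2^r = -3^{r+1} + 2^{r+1}.
So the formula holds for r+1, and by induction S(n) = -3^n + 2^n for all n ≥ 0.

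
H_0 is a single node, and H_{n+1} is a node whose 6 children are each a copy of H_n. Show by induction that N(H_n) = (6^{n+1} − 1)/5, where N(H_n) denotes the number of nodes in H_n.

Base case: N(H_0) = 1, and (6^{0+1} − 1)/5 = 1.
Assume N(H_j) = (6^{j+1} − 1)/5.
Then N(H_{j+1}) = 1 + 6N(H_j) = 1 + 6·(6^{j+1} − 1)/5 = 1 + (6^{j+2} − 6)/5 = (5 + 6^{j+2} − 6)/5 = (6^{j+2} − 1)/5.
This completes the inductive step, so N(H_n) = (6^{n+1} − 1)/5 for all n ≥ 0.

N(H_n) = (6^{n+1} − 1)/5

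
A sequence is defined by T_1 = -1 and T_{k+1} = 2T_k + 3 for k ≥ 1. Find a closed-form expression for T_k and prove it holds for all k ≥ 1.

Claim: T_k = 2^k − 3.

Base case: T_1 = -1, and 2^1 − 3 = 2 − 3 = -1.
Assume T_r = 2^r − 3 for some r ≥ 1.
Then T_{r+1} = 2T_r + 3 = 2·(2^r − 3) + 3 = 2^{r+1} − 6 + 3 = 2^{r+1} − 3.
This completes the inductive step, so T_k = 2^k − 3 for all k ≥ 1.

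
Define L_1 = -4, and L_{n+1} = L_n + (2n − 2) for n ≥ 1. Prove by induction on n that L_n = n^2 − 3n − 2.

Base case: L_1 = -4, and 1^2 − 3·1 − 2 = -4.
Assume L_m = m^2 − 3m − 2.
Then L_{m+1} = L_m + (2m − 2) = (m^2 − 3m − 2) + (2m − 2) = m^2 − m − 4,
and (m+1)^2 − 3·(m+1) − 2 = m^2 − m − 4.
This completes the inductive step, so L_n = n^2 − 3n − 2 for all n ≥ 1.

L_n = n^2 − 3n − 2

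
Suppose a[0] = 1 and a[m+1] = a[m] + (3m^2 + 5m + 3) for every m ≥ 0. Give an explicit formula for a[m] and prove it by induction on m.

Claim: a[m] = m^3 + m^2 + m + 1.

Base case: a[0] = 1, and 0^3 + 0^2 + 0 + 1 = 1.
Assume a[j] = j^3 + j^2 + j + 1.
Then a[j+1] = a[j] + (3j^2 + 5j + 3) = (j^3 + j^2 + j + 1) + (3j^2 + 5j + 3) = j^3 + 4j^2 + 6j + 4,
and (j+1)^3 + (j+1)^2 + (j+1) + 1 = j^3 + 4j^2 + 6j + 4.
Hence a[m] = m^3 + m^2 + m + 1 for every m ≥ 0, by induction.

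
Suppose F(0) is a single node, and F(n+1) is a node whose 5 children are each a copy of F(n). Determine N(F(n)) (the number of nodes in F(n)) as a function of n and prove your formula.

Claim: N(F(n)) = (5^{n+1} − 1)/4.

Base case: N(F(0)) = 1, and (5^{0+1} − 1)/4 = 1.
Assume N(F(k)) = (5^{k+1} − 1)/4.
Then N(F(k+1)) = 1 + 5N(F(k)) = 1 + 5·(5^{k+1} − 1)/4 = 1 + (5^{k+2} − 5)/4 = (4 + 5^{k+2} − 5)/4 = (5^{k+2} − 1)/4.
This completes the inductive step, so N(F(n)) = (5^{n+1} − 1)/4 for all n ≥ 0.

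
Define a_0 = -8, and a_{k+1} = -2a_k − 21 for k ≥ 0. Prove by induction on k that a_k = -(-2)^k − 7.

Base case: a_0 = -8, and -(-2)^0 − 7 = -1 − 7 = -8.
Assume a_r = -(-2)^r − 7 for some r ≥ 0.
Then a_{r+1} = -2a_r − 21 = -2·(-(-2)^r − 7) − 21 = 2·(-2)^r + 14 − 21 = -(-2)^{r+1} − 7.
Hence a_k = -(-2)^k − 7 for every k ≥ 0, by induction.

a_k = -(-2)^k − 7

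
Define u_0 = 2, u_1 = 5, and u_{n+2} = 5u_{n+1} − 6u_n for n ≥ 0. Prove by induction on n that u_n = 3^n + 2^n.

Base cases: u_0 = 2 and 3^0 + 2^0 = 2; u_1 = 5 and 3^1 + 2^1 = 5.
Assume u_j = 3^j + 2^j for all 0 ≤ j ≤ r, where r ≥ 1.
Then u_{r+1} = 5u_r − 6u_{r−1} = 5·(3^r + 2^r) − 6·(3^{r−1} + 2^{r−1}) = (5·3 − 6)3^{r−1} + (5·2 − 6)2^{r−1} = 9·3^{r−1} + 4·2^{r−1} = 3^{r+1} + 2^{r+1}.
By strong induction, u_n = 3^n + 2^n for all n ≥ 0.

u_n = 3^n + 2^n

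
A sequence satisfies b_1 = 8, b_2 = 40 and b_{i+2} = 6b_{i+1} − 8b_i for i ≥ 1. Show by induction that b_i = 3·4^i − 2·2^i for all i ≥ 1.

Base cases: b_1 = 8 and 3·4^1 − 2·2^1 = 8; b_2 = 40 and 3·4^2 − 2·2^2 = 40.
Assume b_t = 3·4^t − 2·2^t for all 1 ≤ t ≤ j, where j ≥ 2.
Then b_{j+1} = 6b_j − 8b_{j−1} = 6·(3·4^j − 2·2^j) − 8·(3·4^{j−1} − 2·2^{j−1}) = 3·(6·4 − 8)4^{j−1} − 2·(6·2 − 8)2^{j−1} = 48·4^{j−1} − 8·2^{j−1} = 3·4^{j+1} − 2·2^{j+1}.
This completes the inductive step, so b_i = 3·4^i − 2·2^i for all i ≥ 1.

b_i = 3·4^i − 2·2^i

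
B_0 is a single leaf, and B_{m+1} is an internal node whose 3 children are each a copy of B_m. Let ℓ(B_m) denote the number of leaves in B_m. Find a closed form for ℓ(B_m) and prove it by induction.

Claim: ℓ(B_m) = 3^m.

Base case: ℓ(B_0) = 1, and 3^0 = 1.
Assume ℓ(B_k) = 3^k.
Then ℓ(B_{k+1}) = 3·ℓ(B_k) = 3·3^k = 3^{k+1}.
By induction, ℓ(B_m) = 3^m for all m ≥ 0.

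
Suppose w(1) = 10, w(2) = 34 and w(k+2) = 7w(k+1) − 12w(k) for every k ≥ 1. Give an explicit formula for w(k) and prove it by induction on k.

Claim: w(k) = 2·3^k + 4^k.

Base cases: w(1) = 10 and 2·3^1 + 4^1 = 10; w(2) = 34 and 2·3^2 + 4^2 = 34.
Assume w(i) = 2·3^i + 4^i for all 1 ≤ i ≤ j, where j ≥ 2.
Then w(j+1) = 7w(j) − 12w(j−1) = 7·(2·3^j + 4^j) − 12·(2·3^{j−1} + 4^{j−1}) = 2·(7·3 − 12)3^{j−1} + (7·4 − 12)4^{j−1} = 18·3^{j−1} + 16·4^{j−1} = 2·3^{j+1} + 4^{j+1}.
By strong induction, w(k) = 2·3^k + 4^k for all k ≥ 1.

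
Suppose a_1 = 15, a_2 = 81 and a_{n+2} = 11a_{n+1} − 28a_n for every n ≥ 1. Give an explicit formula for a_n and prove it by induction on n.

Claim: a_n = 2·4^n + 7^n.

Base cases: a_1 = 15 and 2·4^1 + 7^1 = 15; a_2 = 81 and 2·4^2 + 7^2 = 81.
Assume a_i = 2·4^i + 7^i for all 1 ≤ i ≤ j, where j ≥ 2.
Then a_{j+1} = 11a_j − 28a_{j−1} = 11·(2·4^j + 7^j) − 28·(2·4^{j−1} + 7^{j−1}) = 2·(11·4 − 28)4^{j−1} + (11·7 − 28)7^{j−1} = 32·4^{j−1} + 49·7^{j−1} = 2·4^{j+1} + 7^{j+1}.
By strong induction, a_n = 2·4^n + 7^n for all n ≥ 1.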